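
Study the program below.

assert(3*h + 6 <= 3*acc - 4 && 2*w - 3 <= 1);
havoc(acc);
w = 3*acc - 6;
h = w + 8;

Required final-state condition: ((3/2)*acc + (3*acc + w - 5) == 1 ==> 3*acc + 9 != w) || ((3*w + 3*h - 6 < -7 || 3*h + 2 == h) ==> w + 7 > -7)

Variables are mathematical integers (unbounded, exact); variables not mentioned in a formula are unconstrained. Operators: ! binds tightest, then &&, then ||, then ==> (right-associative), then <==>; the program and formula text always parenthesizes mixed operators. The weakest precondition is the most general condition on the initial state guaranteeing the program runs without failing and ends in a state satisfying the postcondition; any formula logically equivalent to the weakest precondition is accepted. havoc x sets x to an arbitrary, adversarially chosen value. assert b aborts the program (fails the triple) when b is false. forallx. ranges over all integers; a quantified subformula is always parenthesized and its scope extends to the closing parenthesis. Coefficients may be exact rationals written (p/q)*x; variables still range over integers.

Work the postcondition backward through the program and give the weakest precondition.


Working backward. After the program, the postcondition ((3/2)*acc + (3*acc + w - 5) == 1 ==> 3*acc + 9 != w) || ((3*w + 3*h - 6 < -7 || 3*h + 2 == h) ==> w + 7 > -7) must hold; in canonical form it is ((9/2)*acc + w == 6 ==> 3*acc != w - 9) || ((3*h + 3*w < -1 || 2*h == -2) ==> w > -14).
Before h := w + 8: ((9/2)*acc + w == 6 ==> 3*acc != w - 9) || ((6*w < -25 || 2*w == -18) ==> w > -14)
Before w := 3*acc - 6: true
Before havoc acc: true
Before assert 3*h + 6 <= 3*acc - 4 && 2*w - 3 <= 1: 3*h <= 3*acc - 10 && 2*w <= 4
Answer: WP = 3*h <= 3*acc - 10 && 2*w <= 4


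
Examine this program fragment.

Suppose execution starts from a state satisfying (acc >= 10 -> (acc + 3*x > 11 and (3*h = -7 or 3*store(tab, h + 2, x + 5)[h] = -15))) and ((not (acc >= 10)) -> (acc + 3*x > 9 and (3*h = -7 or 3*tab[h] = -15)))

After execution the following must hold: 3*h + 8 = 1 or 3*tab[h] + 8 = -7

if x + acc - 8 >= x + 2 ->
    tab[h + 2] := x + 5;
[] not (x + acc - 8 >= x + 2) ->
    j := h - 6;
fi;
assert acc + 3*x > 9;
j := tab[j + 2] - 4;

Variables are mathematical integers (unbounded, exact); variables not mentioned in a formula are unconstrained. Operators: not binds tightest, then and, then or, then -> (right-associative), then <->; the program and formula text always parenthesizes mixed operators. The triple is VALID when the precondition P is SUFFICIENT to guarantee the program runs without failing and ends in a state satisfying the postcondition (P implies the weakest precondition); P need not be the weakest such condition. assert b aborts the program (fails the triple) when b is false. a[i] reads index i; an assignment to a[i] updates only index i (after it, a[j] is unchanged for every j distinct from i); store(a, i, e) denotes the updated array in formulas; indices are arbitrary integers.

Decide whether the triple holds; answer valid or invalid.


Working backward. After the program, the postcondition 3*h + 8 = 1 or 3*tab[h] + 8 = -7 must hold; in canonical form it is 3*h = -7 or 3*tab[h] = -15.
Before j := tab[j + 2] - 4: 3*h = -7 or 3*tab[h] = -15
Before assert acc + 3*x > 9: acc + 3*x > 9 and (3*h = -7 or 3*tab[h] = -15)
Then branch requires acc + 3*x > 9 and (3*h = -7 or 3*store(tab, h + 2, x + 5)[h] = -15); else branch requires acc + 3*x > 9 and (3*h = -7 or 3*tab[h] = -15).
Before the if: (acc >= 10 -> (acc + 3*x > 9 and (3*h = -7 or 3*store(tab, h + 2, x + 5)[h] = -15))) and ((not (acc >= 10)) -> (acc + 3*x > 9 and (3*h = -7 or 3*tab[h] = -15)))
The weakest precondition is (acc >= 10 -> (acc + 3*x > 9 and (3*h = -7 or 3*store(tab, h + 2, x + 5)[h] = -15))) and ((not (acc >= 10)) -> (acc + 3*x > 9 and (3*h = -7 or 3*tab[h] = -15))).
Check whether (acc >= 10 -> (acc + 3*x > 11 and (3*h = -7 or 3*store(tab, h + 2, x + 5)[h] = -15))) and ((not (acc >= 10)) -> (acc + 3*x > 9 and (3*h = -7 or 3*tab[h] = -15))) implies it.
Every state satisfying the precondition satisfies the weakest precondition: the implication holds.
Answer: valid


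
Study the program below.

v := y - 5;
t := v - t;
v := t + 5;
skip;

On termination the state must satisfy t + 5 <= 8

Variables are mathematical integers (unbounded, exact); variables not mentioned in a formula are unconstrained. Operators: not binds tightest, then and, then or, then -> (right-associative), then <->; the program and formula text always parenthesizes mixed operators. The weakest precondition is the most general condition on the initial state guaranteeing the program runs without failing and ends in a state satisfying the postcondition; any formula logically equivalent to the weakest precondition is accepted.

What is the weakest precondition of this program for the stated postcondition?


Working backward. After the program, the postcondition t + 5 <= 8 must hold; in canonical form it is t <= 3.
Before skip: t <= 3
Before v := t + 5: t <= 3
Before t := v - t: v <= t + 3
Before v := y - 5: y <= t + 8
Answer: WP = y <= t + 8


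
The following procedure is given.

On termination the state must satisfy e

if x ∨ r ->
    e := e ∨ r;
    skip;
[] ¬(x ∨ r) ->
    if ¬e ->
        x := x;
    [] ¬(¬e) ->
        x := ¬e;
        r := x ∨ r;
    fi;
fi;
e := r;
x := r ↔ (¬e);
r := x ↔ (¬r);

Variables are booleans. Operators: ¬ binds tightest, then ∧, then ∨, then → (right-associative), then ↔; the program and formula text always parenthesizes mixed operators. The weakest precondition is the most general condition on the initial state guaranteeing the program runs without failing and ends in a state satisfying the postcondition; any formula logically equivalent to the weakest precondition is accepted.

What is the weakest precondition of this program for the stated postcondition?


Working backward. After the program, e must hold.
Before r := x ↔ (¬r): e
Before x := r ↔ (¬e): e
Before e := r: r
Then branch requires r; else branch requires ((¬e) → r) ∧ (e → ((¬e) ∨ r)).
Before the if: ((x ∨ r) → r) ∧ ((¬(x ∨ r)) → (((¬e) → r) ∧ (e → ((¬e) ∨ r))))
Answer: WP = ((x ∨ r) → r) ∧ ((¬(x ∨ r)) → (((¬e) → r) ∧ (e → ((¬e) ∨ r))))


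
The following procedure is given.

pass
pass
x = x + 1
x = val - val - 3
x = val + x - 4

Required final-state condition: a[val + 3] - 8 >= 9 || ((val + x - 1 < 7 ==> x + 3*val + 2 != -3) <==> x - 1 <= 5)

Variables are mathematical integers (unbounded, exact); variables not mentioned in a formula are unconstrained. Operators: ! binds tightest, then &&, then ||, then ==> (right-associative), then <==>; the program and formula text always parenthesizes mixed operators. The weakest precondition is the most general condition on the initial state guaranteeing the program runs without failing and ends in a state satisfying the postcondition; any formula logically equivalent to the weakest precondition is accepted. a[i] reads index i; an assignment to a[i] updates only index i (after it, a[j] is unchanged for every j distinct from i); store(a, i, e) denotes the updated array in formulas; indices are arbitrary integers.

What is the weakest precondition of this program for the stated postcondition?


Working backward. After the program, the postcondition a[val + 3] - 8 >= 9 || ((val + x - 1 < 7 ==> x + 3*val + 2 != -3) <==> x - 1 <= 5) must hold; in canonical form it is a[val + 3] >= 17 || ((val + x < 8 ==> 3*val + x != -5) <==> x <= 6).
Before x := val + x - 4: a[val + 3] >= 17 || ((2*val + x < 12 ==> 4*val + x != -1) <==> val + x <= 10)
Before x := val - val - 3: a[val + 3] >= 17 || ((2*val < 15 ==> 4*val != 2) <==> val <= 13)
Before x := x + 1: a[val + 3] >= 17 || ((2*val < 15 ==> 4*val != 2) <==> val <= 13)
Before skip: a[val + 3] >= 17 || ((2*val < 15 ==> 4*val != 2) <==> val <= 13)
Before skip: a[val + 3] >= 17 || ((2*val < 15 ==> 4*val != 2) <==> val <= 13)
Answer: WP = a[val + 3] >= 17 || ((2*val < 15 ==> 4*val != 2) <==> val <= 13)


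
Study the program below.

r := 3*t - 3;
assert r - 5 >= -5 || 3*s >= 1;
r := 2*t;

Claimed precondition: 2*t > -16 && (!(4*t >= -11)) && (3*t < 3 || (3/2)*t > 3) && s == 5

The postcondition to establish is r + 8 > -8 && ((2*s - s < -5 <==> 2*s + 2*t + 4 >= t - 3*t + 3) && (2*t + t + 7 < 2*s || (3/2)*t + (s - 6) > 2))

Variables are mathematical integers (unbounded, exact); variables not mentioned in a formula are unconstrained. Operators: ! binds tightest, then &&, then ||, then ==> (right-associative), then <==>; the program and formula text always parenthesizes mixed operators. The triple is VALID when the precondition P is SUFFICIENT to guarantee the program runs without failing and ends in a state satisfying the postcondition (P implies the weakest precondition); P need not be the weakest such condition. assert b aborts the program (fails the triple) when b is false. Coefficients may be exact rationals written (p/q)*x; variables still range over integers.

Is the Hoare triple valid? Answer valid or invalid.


Working backward. After the program, the postcondition r + 8 > -8 && ((2*s - s < -5 <==> 2*s + 2*t + 4 >= t - 3*t + 3) && (2*t + t + 7 < 2*s || (3/2)*t + (s - 6) > 2)) must hold; in canonical form it is r > -16 && (s < -5 <==> 2*s + 4*t >= -1) && (3*t < 2*s - 7 || s + (3/2)*t > 8).
Before r := 2*t: 2*t > -16 && (s < -5 <==> 2*s + 4*t >= -1) && (3*t < 2*s - 7 || s + (3/2)*t > 8)
Before assert r - 5 >= -5 || 3*s >= 1: (r >= 0 || 3*s >= 1) && 2*t > -16 && (s < -5 <==> 2*s + 4*t >= -1) && (3*t < 2*s - 7 || s + (3/2)*t > 8)
Before r := 3*t - 3: (3*t >= 3 || 3*s >= 1) && 2*t > -16 && (s < -5 <==> 2*s + 4*t >= -1) && (3*t < 2*s - 7 || s + (3/2)*t > 8)
The weakest precondition is (3*t >= 3 || 3*s >= 1) && 2*t > -16 && (s < -5 <==> 2*s + 4*t >= -1) && (3*t < 2*s - 7 || s + (3/2)*t > 8).
Check whether 2*t > -16 && (!(4*t >= -11)) && (3*t < 3 || (3/2)*t > 3) && s == 5 implies it.
Every state satisfying the precondition satisfies the weakest precondition: the implication holds.
Answer: valid


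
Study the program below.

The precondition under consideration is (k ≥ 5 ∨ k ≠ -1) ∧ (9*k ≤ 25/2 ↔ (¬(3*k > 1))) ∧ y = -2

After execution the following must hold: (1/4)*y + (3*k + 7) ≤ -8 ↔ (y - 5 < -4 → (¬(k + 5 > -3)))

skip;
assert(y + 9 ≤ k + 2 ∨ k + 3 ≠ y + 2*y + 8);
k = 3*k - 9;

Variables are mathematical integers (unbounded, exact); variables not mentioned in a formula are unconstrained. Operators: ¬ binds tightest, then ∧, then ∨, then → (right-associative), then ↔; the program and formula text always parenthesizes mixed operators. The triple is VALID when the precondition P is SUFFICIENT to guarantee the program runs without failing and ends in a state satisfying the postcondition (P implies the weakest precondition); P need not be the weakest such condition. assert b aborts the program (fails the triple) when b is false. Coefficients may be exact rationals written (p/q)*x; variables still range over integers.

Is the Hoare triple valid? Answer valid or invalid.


Working backward. After the program, the postcondition (1/4)*y + (3*k + 7) ≤ -8 ↔ (y - 5 < -4 → (¬(k + 5 > -3))) must hold; in canonical form it is 3*k + (1/4)*y ≤ -15 ↔ (y < 1 → (¬(k > -8))).
Before k := 3*k - 9: 9*k + (1/4)*y ≤ 12 ↔ (y < 1 → (¬(3*k > 1)))
Before assert y + 9 ≤ k + 2 ∨ k + 3 ≠ y + 2*y + 8: (y ≤ k - 7 ∨ k ≠ 3*y + 5) ∧ (9*k + (1/4)*y ≤ 12 ↔ (y < 1 → (¬(3*k > 1))))
Before skip: (y ≤ k - 7 ∨ k ≠ 3*y + 5) ∧ (9*k + (1/4)*y ≤ 12 ↔ (y < 1 → (¬(3*k > 1))))
The weakest precondition is (y ≤ k - 7 ∨ k ≠ 3*y + 5) ∧ (9*k + (1/4)*y ≤ 12 ↔ (y < 1 → (¬(3*k > 1)))).
Check whether (k ≥ 5 ∨ k ≠ -1) ∧ (9*k ≤ 25/2 ↔ (¬(3*k > 1))) ∧ y = -2 implies it.
Every state satisfying the precondition satisfies the weakest precondition: the implication holds.
Answer: valid


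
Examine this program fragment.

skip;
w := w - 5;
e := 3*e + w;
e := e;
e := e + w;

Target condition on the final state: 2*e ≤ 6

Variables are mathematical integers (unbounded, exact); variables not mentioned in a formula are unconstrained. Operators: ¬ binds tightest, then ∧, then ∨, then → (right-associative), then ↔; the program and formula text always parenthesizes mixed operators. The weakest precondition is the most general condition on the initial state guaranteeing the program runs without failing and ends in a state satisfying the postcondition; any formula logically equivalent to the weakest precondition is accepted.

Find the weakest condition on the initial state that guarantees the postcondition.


Working backward. After the program, 2*e ≤ 6 must hold.
Before e := e + w: 2*e + 2*w ≤ 6
Before e := e: 2*e + 2*w ≤ 6
Before e := 3*e + w: 6*e + 4*w ≤ 6
Before w := w - 5: 6*e + 4*w ≤ 26
Before skip: 6*e + 4*w ≤ 26
Answer: WP = 6*e + 4*w ≤ 26


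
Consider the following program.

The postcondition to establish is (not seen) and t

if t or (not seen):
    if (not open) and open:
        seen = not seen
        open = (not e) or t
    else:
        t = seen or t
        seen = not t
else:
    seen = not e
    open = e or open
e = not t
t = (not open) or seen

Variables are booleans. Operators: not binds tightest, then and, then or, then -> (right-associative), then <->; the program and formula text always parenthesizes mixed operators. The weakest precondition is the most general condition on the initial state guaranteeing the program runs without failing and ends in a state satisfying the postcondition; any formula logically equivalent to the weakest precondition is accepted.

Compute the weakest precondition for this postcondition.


Working backward. After the program, (not seen) and t must hold.
Before t := (not open) or seen: (not seen) and ((not open) or seen)
Before e := not t: (not seen) and ((not open) or seen)
Then branch requires (seen or t) and ((not open) or (not (seen or t))); else branch requires e and ((not (e or open)) or (not e)).
Before the if: ((t or (not seen)) -> ((seen or t) and ((not open) or (not (seen or t))))) and ((not (t or (not seen))) -> (e and ((not (e or open)) or (not e))))
Answer: WP = ((t or (not seen)) -> ((seen or t) and ((not open) or (not (seen or t))))) and ((not (t or (not seen))) -> (e and ((not (e or open)) or (not e))))


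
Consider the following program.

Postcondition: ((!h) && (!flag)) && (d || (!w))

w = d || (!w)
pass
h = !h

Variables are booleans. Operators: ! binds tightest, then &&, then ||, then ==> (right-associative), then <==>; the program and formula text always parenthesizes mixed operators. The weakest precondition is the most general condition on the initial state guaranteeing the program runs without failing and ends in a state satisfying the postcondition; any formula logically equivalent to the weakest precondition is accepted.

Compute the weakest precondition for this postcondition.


Working backward. After the program, the postcondition ((!h) && (!flag)) && (d || (!w)) must hold; in canonical form it is (!h) && (!flag) && (d || (!w)).
Before h := !h: h && (!flag) && (d || (!w))
Before skip: h && (!flag) && (d || (!w))
Before w := d || (!w): h && (!flag) && (d || (!(d || (!w))))
Answer: WP = h && (!flag) && (d || (!(d || (!w))))


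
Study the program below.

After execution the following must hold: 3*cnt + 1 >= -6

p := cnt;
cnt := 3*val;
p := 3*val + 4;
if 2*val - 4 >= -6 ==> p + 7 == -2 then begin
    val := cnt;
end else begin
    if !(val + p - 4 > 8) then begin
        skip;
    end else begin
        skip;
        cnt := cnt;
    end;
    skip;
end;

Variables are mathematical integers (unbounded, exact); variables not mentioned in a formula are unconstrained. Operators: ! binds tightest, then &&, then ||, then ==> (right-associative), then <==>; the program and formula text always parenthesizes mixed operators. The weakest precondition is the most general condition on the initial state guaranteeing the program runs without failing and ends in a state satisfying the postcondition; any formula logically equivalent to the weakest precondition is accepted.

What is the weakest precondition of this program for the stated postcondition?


Working backward. After the program, the postcondition 3*cnt + 1 >= -6 must hold; in canonical form it is 3*cnt >= -7.
Then branch requires 3*cnt >= -7; else branch requires ((!(p + val > 12)) ==> 3*cnt >= -7) && (p + val > 12 ==> 3*cnt >= -7).
Before the if: ((2*val >= -2 ==> p == -9) ==> 3*cnt >= -7) && ((!(2*val >= -2 ==> p == -9)) ==> (((!(p + val > 12)) ==> 3*cnt >= -7) && (p + val > 12 ==> 3*cnt >= -7)))
Before p := 3*val + 4: ((2*val >= -2 ==> 3*val == -13) ==> 3*cnt >= -7) && ((!(2*val >= -2 ==> 3*val == -13)) ==> (((!(4*val > 8)) ==> 3*cnt >= -7) && (4*val > 8 ==> 3*cnt >= -7)))
Before cnt := 3*val: ((2*val >= -2 ==> 3*val == -13) ==> 9*val >= -7) && ((!(2*val >= -2 ==> 3*val == -13)) ==> (((!(4*val > 8)) ==> 9*val >= -7) && (4*val > 8 ==> 9*val >= -7)))
Before p := cnt: ((2*val >= -2 ==> 3*val == -13) ==> 9*val >= -7) && ((!(2*val >= -2 ==> 3*val == -13)) ==> (((!(4*val > 8)) ==> 9*val >= -7) && (4*val > 8 ==> 9*val >= -7)))
Answer: WP = ((2*val >= -2 ==> 3*val == -13) ==> 9*val >= -7) && ((!(2*val >= -2 ==> 3*val == -13)) ==> (((!(4*val > 8)) ==> 9*val >= -7) && (4*val > 8 ==> 9*val >= -7)))


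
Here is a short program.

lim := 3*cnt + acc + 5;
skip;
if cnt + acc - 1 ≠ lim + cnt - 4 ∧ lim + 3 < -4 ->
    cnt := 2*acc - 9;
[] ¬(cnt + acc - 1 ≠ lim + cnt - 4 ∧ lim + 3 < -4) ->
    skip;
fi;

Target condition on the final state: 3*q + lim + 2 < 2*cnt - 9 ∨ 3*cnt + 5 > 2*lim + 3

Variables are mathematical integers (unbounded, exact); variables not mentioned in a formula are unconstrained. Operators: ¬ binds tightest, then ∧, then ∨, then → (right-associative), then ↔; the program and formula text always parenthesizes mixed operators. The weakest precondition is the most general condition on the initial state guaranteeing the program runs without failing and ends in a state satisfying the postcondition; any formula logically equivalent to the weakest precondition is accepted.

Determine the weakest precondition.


Working backward. After the program, the postcondition 3*q + lim + 2 < 2*cnt - 9 ∨ 3*cnt + 5 > 2*lim + 3 must hold; in canonical form it is lim + 3*q < 2*cnt - 11 ∨ 3*cnt > 2*lim - 2.
Then branch requires lim + 3*q < 4*acc - 29 ∨ 6*acc > 2*lim + 25; else branch requires lim + 3*q < 2*cnt - 11 ∨ 3*cnt > 2*lim - 2.
Before the if: ((acc ≠ lim - 3 ∧ lim < -7) → (lim + 3*q < 4*acc - 29 ∨ 6*acc > 2*lim + 25)) ∧ ((¬(acc ≠ lim - 3 ∧ lim < -7)) → (lim + 3*q < 2*cnt - 11 ∨ 3*cnt > 2*lim - 2))
Before skip: ((acc ≠ lim - 3 ∧ lim < -7) → (lim + 3*q < 4*acc - 29 ∨ 6*acc > 2*lim + 25)) ∧ ((¬(acc ≠ lim - 3 ∧ lim < -7)) → (lim + 3*q < 2*cnt - 11 ∨ 3*cnt > 2*lim - 2))
Before lim := 3*cnt + acc + 5: ((3*cnt ≠ -2 ∧ acc + 3*cnt < -12) → (3*cnt + 3*q < 3*acc - 34 ∨ 4*acc > 6*cnt + 35)) ∧ ((¬(3*cnt ≠ -2 ∧ acc + 3*cnt < -12)) → (acc + cnt + 3*q < -16 ∨ 2*acc + 3*cnt < -8))
Answer: WP = ((3*cnt ≠ -2 ∧ acc + 3*cnt < -12) → (3*cnt + 3*q < 3*acc - 34 ∨ 4*acc > 6*cnt + 35)) ∧ ((¬(3*cnt ≠ -2 ∧ acc + 3*cnt < -12)) → (acc + cnt + 3*q < -16 ∨ 2*acc + 3*cnt < -8))


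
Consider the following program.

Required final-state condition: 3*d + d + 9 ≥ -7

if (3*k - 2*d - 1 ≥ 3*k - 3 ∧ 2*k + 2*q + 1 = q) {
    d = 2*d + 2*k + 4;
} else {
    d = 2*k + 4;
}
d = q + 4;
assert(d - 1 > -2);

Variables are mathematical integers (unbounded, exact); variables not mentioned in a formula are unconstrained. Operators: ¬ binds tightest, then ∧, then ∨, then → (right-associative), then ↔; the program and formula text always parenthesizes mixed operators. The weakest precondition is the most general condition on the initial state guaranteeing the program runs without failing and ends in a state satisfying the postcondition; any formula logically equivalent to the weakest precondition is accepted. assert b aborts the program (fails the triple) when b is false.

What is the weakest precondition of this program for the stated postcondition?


Working backward. After the program, the postcondition 3*d + d + 9 ≥ -7 must hold; in canonical form it is 4*d ≥ -16.
Before assert d - 1 > -2: d > -1 ∧ 4*d ≥ -16
Before d := q + 4: q > -5 ∧ 4*q ≥ -32
Then branch requires q > -5 ∧ 4*q ≥ -32; else branch requires q > -5 ∧ 4*q ≥ -32.
Before the if: ((2*d ≤ 2 ∧ 2*k + q = -1) → (q > -5 ∧ 4*q ≥ -32)) ∧ ((¬(2*d ≤ 2 ∧ 2*k + q = -1)) → (q > -5 ∧ 4*q ≥ -32))
Answer: WP = ((2*d ≤ 2 ∧ 2*k + q = -1) → (q > -5 ∧ 4*q ≥ -32)) ∧ ((¬(2*d ≤ 2 ∧ 2*k + q = -1)) → (q > -5 ∧ 4*q ≥ -32))


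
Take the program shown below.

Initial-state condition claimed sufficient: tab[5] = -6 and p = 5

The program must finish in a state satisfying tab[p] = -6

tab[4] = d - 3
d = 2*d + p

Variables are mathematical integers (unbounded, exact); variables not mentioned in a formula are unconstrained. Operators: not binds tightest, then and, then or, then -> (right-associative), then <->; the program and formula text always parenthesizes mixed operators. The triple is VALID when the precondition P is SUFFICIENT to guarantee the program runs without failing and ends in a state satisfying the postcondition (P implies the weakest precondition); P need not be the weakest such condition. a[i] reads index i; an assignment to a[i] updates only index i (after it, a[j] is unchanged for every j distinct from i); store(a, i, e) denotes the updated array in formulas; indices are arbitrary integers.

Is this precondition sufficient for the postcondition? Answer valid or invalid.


Working backward. After the program, tab[p] = -6 must hold.
Before d := 2*d + p: tab[p] = -6
Before tab[4] := d - 3: store(tab, 4, d - 3)[p] = -6
The weakest precondition is store(tab, 4, d - 3)[p] = -6.
Check whether tab[5] = -6 and p = 5 implies it.
Every state satisfying the precondition satisfies the weakest precondition: the implication holds.
Answer: valid


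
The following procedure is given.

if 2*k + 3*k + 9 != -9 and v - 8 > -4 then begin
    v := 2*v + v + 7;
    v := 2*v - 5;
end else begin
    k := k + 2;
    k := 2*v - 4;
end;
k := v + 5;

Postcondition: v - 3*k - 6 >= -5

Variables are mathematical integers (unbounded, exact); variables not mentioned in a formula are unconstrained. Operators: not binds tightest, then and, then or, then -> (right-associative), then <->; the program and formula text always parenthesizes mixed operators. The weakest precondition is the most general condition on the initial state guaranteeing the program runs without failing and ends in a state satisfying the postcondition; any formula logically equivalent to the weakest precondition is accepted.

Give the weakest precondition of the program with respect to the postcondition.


Working backward. After the program, the postcondition v - 3*k - 6 >= -5 must hold; in canonical form it is v >= 3*k + 1.
Before k := v + 5: 2*v <= -16
Then branch requires 12*v <= -34; else branch requires 2*v <= -16.
Before the if: ((5*k != -18 and v > 4) -> 12*v <= -34) and ((not (5*k != -18 and v > 4)) -> 2*v <= -16)
Answer: WP = ((5*k != -18 and v > 4) -> 12*v <= -34) and ((not (5*k != -18 and v > 4)) -> 2*v <= -16)


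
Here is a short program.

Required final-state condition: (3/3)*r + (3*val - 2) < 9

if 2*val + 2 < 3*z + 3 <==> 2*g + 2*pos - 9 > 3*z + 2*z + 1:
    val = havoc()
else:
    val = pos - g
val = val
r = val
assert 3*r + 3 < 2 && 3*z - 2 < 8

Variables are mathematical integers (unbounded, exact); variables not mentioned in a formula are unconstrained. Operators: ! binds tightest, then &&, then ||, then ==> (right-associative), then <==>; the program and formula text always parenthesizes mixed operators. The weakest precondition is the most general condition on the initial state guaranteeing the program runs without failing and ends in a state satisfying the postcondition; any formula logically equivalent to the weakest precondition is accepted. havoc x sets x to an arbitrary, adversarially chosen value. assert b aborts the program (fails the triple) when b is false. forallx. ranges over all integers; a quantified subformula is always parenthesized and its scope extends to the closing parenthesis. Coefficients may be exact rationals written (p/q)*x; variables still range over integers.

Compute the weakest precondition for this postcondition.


Working backward. After the program, the postcondition (3/3)*r + (3*val - 2) < 9 must hold; in canonical form it is r + 3*val < 11.
Before assert 3*r + 3 < 2 && 3*z - 2 < 8: 3*r < -1 && 3*z < 10 && r + 3*val < 11
Before r := val: 3*val < -1 && 3*z < 10 && 4*val < 11
Before val := val: 3*val < -1 && 3*z < 10 && 4*val < 11
Then branch requires forall val_1. (3*val_1 < -1 && 3*z < 10 && 4*val_1 < 11); else branch requires 3*pos < 3*g - 1 && 3*z < 10 && 4*pos < 4*g + 11.
Before the if: ((2*val < 3*z + 1 <==> 2*g + 2*pos > 5*z + 10) ==> (forall val_1. (3*val_1 < -1 && 3*z < 10 && 4*val_1 < 11))) && ((!(2*val < 3*z + 1 <==> 2*g + 2*pos > 5*z + 10)) ==> (3*pos < 3*g - 1 && 3*z < 10 && 4*pos < 4*g + 11))
Answer: WP = ((2*val < 3*z + 1 <==> 2*g + 2*pos > 5*z + 10) ==> (forall val_1. (3*val_1 < -1 && 3*z < 10 && 4*val_1 < 11))) && ((!(2*val < 3*z + 1 <==> 2*g + 2*pos > 5*z + 10)) ==> (3*pos < 3*g - 1 && 3*z < 10 && 4*pos < 4*g + 11))


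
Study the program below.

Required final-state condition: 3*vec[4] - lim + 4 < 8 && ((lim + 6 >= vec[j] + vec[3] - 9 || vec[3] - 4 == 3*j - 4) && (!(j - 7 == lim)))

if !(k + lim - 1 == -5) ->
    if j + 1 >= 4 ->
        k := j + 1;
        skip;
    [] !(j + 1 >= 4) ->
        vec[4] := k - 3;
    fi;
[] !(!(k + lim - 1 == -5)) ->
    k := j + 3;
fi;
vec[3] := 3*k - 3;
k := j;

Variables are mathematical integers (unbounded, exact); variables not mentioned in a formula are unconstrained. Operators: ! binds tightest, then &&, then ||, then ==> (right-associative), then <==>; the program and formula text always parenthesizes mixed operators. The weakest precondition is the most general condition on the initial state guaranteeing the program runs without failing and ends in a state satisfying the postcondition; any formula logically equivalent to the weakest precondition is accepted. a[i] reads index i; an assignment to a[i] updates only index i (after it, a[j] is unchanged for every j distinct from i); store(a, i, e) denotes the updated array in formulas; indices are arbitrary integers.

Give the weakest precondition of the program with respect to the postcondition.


Working backward. After the program, the postcondition 3*vec[4] - lim + 4 < 8 && ((lim + 6 >= vec[j] + vec[3] - 9 || vec[3] - 4 == 3*j - 4) && (!(j - 7 == lim))) must hold; in canonical form it is 3*vec[4] < lim + 4 && (lim >= vec[3] + vec[j] - 15 || vec[3] == 3*j) && (!(j == lim + 7)).
Before k := j: 3*vec[4] < lim + 4 && (lim >= vec[3] + vec[j] - 15 || vec[3] == 3*j) && (!(j == lim + 7))
Before vec[3] := 3*k - 3: 3*vec[4] < lim + 4 && (lim >= store(vec, 3, 3*k - 3)[j] + 3*k - 18 || 3*k == 3*j + 3) && (!(j == lim + 7))
Then branch requires (j >= 3 ==> (3*vec[4] < lim + 4 && (!(j == lim + 7)))) && ((!(j >= 3)) ==> (3*k < lim + 13 && (lim >= store(store(vec, 4, k - 3), 3, 3*k - 3)[j] + 3*k - 18 || 3*k == 3*j + 3) && (!(j == lim + 7)))); else branch requires 3*vec[4] < lim + 4 && lim >= store(vec, 3, 3*j + 6)[j] + 3*j - 9 && (!(j == lim + 7)).
Before the if: ((!(k + lim == -4)) ==> ((j >= 3 ==> (3*vec[4] < lim + 4 && (!(j == lim + 7)))) && ((!(j >= 3)) ==> (3*k < lim + 13 && (lim >= store(store(vec, 4, k - 3), 3, 3*k - 3)[j] + 3*k - 18 || 3*k == 3*j + 3) && (!(j == lim + 7)))))) && (k + lim == -4 ==> (3*vec[4] < lim + 4 && lim >= store(vec, 3, 3*j + 6)[j] + 3*j - 9 && (!(j == lim + 7))))
Answer: WP = ((!(k + lim == -4)) ==> ((j >= 3 ==> (3*vec[4] < lim + 4 && (!(j == lim + 7)))) && ((!(j >= 3)) ==> (3*k < lim + 13 && (lim >= store(store(vec, 4, k - 3), 3, 3*k - 3)[j] + 3*k - 18 || 3*k == 3*j + 3) && (!(j == lim + 7)))))) && (k + lim == -4 ==> (3*vec[4] < lim + 4 && lim >= store(vec, 3, 3*j + 6)[j] + 3*j - 9 && (!(j == lim + 7))))


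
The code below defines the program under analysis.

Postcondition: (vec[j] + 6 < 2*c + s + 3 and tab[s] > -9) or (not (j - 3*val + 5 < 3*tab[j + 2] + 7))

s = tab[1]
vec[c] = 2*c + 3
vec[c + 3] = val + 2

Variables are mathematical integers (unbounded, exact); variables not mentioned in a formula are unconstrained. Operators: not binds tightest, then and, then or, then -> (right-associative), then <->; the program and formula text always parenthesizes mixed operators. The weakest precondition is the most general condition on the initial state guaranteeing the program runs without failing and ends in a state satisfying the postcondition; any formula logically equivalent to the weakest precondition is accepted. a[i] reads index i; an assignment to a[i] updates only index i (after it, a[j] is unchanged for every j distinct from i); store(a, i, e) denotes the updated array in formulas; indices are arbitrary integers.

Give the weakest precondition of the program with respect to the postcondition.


Working backward. After the program, the postcondition (vec[j] + 6 < 2*c + s + 3 and tab[s] > -9) or (not (j - 3*val + 5 < 3*tab[j + 2] + 7)) must hold; in canonical form it is (vec[j] < 2*c + s - 3 and tab[s] > -9) or (not (j < 3*tab[j + 2] + 3*val + 2)).
Before vec[c + 3] := val + 2: (store(vec, c + 3, val + 2)[j] < 2*c + s - 3 and tab[s] > -9) or (not (j < 3*tab[j + 2] + 3*val + 2))
Before vec[c] := 2*c + 3: (store(store(vec, c, 2*c + 3), c + 3, val + 2)[j] < 2*c + s - 3 and tab[s] > -9) or (not (j < 3*tab[j + 2] + 3*val + 2))
Before s := tab[1]: (store(store(vec, c, 2*c + 3), c + 3, val + 2)[j] < tab[1] + 2*c - 3 and tab[tab[1]] > -9) or (not (j < 3*tab[j + 2] + 3*val + 2))
Answer: WP = (store(store(vec, c, 2*c + 3), c + 3, val + 2)[j] < tab[1] + 2*c - 3 and tab[tab[1]] > -9) or (not (j < 3*tab[j + 2] + 3*val + 2))


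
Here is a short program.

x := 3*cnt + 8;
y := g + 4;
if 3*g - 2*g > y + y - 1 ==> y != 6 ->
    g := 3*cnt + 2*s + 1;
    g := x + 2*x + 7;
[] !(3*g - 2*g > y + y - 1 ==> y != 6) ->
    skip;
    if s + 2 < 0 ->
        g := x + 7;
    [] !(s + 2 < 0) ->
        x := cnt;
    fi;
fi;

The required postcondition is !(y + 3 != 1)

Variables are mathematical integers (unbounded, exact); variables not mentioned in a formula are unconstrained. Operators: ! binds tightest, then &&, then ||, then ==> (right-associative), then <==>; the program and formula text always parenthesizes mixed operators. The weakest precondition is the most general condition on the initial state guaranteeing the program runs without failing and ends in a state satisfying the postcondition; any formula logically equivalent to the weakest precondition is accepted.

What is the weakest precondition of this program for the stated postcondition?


Working backward. After the program, the postcondition !(y + 3 != 1) must hold; in canonical form it is !(y != -2).
Then branch requires !(y != -2); else branch requires (s < -2 ==> (!(y != -2))) && ((!(s < -2)) ==> (!(y != -2))).
Before the if: ((g > 2*y - 1 ==> y != 6) ==> (!(y != -2))) && ((!(g > 2*y - 1 ==> y != 6)) ==> ((s < -2 ==> (!(y != -2))) && ((!(s < -2)) ==> (!(y != -2)))))
Before y := g + 4: ((g < -7 ==> g != 2) ==> (!(g != -6))) && ((!(g < -7 ==> g != 2)) ==> ((s < -2 ==> (!(g != -6))) && ((!(s < -2)) ==> (!(g != -6)))))
Before x := 3*cnt + 8: ((g < -7 ==> g != 2) ==> (!(g != -6))) && ((!(g < -7 ==> g != 2)) ==> ((s < -2 ==> (!(g != -6))) && ((!(s < -2)) ==> (!(g != -6)))))
Answer: WP = ((g < -7 ==> g != 2) ==> (!(g != -6))) && ((!(g < -7 ==> g != 2)) ==> ((s < -2 ==> (!(g != -6))) && ((!(s < -2)) ==> (!(g != -6)))))


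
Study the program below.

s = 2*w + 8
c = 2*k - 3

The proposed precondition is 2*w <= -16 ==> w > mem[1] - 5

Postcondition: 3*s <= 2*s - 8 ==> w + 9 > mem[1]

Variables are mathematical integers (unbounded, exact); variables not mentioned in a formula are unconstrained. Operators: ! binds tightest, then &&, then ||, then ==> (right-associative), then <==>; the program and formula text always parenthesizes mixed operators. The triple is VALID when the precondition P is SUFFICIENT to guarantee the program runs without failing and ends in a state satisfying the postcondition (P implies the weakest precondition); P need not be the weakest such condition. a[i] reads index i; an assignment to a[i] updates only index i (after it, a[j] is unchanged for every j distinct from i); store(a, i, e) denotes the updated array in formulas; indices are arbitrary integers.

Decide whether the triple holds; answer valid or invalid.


Working backward. After the program, the postcondition 3*s <= 2*s - 8 ==> w + 9 > mem[1] must hold; in canonical form it is s <= -8 ==> w > mem[1] - 9.
Before c := 2*k - 3: s <= -8 ==> w > mem[1] - 9
Before s := 2*w + 8: 2*w <= -16 ==> w > mem[1] - 9
The weakest precondition is 2*w <= -16 ==> w > mem[1] - 9.
Check whether 2*w <= -16 ==> w > mem[1] - 5 implies it.
Every state satisfying the precondition satisfies the weakest precondition: the implication holds.
Answer: valid


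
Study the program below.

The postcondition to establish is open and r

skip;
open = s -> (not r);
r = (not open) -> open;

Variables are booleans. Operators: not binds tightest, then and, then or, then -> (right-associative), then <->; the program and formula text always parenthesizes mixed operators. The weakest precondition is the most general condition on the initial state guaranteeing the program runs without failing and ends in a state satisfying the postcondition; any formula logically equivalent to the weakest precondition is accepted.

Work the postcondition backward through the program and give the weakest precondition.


Working backward. After the program, open and r must hold.
Before r := (not open) -> open: open and ((not open) -> open)
Before open := s -> (not r): (s -> (not r)) and ((not (s -> (not r))) -> (s -> (not r)))
Before skip: (s -> (not r)) and ((not (s -> (not r))) -> (s -> (not r)))
Answer: WP = (s -> (not r)) and ((not (s -> (not r))) -> (s -> (not r)))


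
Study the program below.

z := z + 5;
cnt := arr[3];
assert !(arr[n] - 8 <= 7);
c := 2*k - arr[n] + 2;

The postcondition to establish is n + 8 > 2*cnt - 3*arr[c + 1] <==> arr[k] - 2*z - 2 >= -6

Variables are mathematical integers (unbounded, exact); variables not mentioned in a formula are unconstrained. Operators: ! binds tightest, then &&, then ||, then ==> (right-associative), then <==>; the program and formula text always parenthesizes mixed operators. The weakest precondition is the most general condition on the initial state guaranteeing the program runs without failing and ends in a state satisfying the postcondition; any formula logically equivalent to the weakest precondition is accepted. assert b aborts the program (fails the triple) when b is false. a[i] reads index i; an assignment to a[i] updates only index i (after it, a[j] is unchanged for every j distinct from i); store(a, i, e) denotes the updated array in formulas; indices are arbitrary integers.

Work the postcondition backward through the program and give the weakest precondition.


Working backward. After the program, the postcondition n + 8 > 2*cnt - 3*arr[c + 1] <==> arr[k] - 2*z - 2 >= -6 must hold; in canonical form it is 3*arr[c + 1] + n > 2*cnt - 8 <==> arr[k] >= 2*z - 4.
Before c := 2*k - arr[n] + 2: 3*arr[-arr[n] + 2*k + 3] + n > 2*cnt - 8 <==> arr[k] >= 2*z - 4
Before assert !(arr[n] - 8 <= 7): (!(arr[n] <= 15)) && (3*arr[-arr[n] + 2*k + 3] + n > 2*cnt - 8 <==> arr[k] >= 2*z - 4)
Before cnt := arr[3]: (!(arr[n] <= 15)) && (3*arr[-arr[n] + 2*k + 3] + n > 2*arr[3] - 8 <==> arr[k] >= 2*z - 4)
Before z := z + 5: (!(arr[n] <= 15)) && (3*arr[-arr[n] + 2*k + 3] + n > 2*arr[3] - 8 <==> arr[k] >= 2*z + 6)
Answer: WP = (!(arr[n] <= 15)) && (3*arr[-arr[n] + 2*k + 3] + n > 2*arr[3] - 8 <==> arr[k] >= 2*z + 6)


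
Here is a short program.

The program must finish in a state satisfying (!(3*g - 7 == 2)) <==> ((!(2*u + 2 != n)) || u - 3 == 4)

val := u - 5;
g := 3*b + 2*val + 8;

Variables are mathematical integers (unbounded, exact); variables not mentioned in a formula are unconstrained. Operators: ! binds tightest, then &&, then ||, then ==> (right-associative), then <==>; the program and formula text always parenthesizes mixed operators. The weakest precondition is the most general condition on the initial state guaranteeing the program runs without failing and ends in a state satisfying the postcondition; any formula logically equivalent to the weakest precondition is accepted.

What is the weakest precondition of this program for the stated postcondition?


Working backward. After the program, the postcondition (!(3*g - 7 == 2)) <==> ((!(2*u + 2 != n)) || u - 3 == 4) must hold; in canonical form it is (!(3*g == 9)) <==> ((!(2*u != n - 2)) || u == 7).
Before g := 3*b + 2*val + 8: (!(9*b + 6*val == -15)) <==> ((!(2*u != n - 2)) || u == 7)
Before val := u - 5: (!(9*b + 6*u == 15)) <==> ((!(2*u != n - 2)) || u == 7)
Answer: WP = (!(9*b + 6*u == 15)) <==> ((!(2*u != n - 2)) || u == 7)


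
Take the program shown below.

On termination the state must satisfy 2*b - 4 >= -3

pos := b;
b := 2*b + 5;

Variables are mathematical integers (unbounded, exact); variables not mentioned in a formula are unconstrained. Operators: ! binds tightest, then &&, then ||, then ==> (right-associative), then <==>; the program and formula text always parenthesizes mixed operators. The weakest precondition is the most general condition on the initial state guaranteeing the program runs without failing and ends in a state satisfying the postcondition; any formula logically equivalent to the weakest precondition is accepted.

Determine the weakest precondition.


Working backward. After the program, the postcondition 2*b - 4 >= -3 must hold; in canonical form it is 2*b >= 1.
Before b := 2*b + 5: 4*b >= -9
Before pos := b: 4*b >= -9
Answer: WP = 4*b >= -9


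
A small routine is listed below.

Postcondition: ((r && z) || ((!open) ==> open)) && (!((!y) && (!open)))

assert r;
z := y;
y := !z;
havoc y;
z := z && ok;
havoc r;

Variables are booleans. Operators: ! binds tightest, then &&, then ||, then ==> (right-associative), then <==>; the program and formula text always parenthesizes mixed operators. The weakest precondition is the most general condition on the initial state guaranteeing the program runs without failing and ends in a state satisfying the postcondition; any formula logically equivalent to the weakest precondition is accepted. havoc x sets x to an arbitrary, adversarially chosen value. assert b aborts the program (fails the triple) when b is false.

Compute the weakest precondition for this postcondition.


Working backward. After the program, ((r && z) || ((!open) ==> open)) && (!((!y) && (!open))) must hold.
Before havoc r: (z || ((!open) ==> open)) && (!((!y) && (!open))) && ((!open) ==> open)
Before z := z && ok: ((z && ok) || ((!open) ==> open)) && (!((!y) && (!open))) && ((!open) ==> open)
Before havoc y: ((z && ok) || ((!open) ==> open)) && ((!open) ==> open) && open
Before y := !z: ((z && ok) || ((!open) ==> open)) && ((!open) ==> open) && open
Before z := y: ((y && ok) || ((!open) ==> open)) && ((!open) ==> open) && open
Before assert r: r && ((y && ok) || ((!open) ==> open)) && ((!open) ==> open) && open
Answer: WP = r && ((y && ok) || ((!open) ==> open)) && ((!open) ==> open) && open


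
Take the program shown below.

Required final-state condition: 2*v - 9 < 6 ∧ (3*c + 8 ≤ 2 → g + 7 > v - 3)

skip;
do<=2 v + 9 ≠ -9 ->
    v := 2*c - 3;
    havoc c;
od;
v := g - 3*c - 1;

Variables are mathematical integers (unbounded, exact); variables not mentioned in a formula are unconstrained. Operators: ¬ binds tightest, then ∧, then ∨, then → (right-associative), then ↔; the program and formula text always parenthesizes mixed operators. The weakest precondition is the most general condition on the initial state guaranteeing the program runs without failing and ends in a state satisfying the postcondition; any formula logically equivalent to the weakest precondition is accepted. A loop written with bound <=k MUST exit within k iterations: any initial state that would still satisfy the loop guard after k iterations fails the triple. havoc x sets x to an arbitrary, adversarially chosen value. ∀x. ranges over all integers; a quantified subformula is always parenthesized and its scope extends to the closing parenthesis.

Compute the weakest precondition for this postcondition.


Working backward. After the program, the postcondition 2*v - 9 < 6 ∧ (3*c + 8 ≤ 2 → g + 7 > v - 3) must hold; in canonical form it is 2*v < 15 ∧ (3*c ≤ -6 → g > v - 10).
Before v := g - 3*c - 1: 2*g < 6*c + 17 ∧ (3*c ≤ -6 → 3*c > -11)
Before the loop (bound <=2), unroll the exhaustion recursion (WP_0 = exit-now case; WP_j = one more guarded iteration, up to j = 2):
  WP_0: (¬(v ≠ -18)) ∧ 2*g < 6*c + 17 ∧ (3*c ≤ -6 → 3*c > -11)
  WP_1: (v ≠ -18 → (∀c_1. ((¬(2*c ≠ -15)) ∧ 2*g < 6*c_1 + 17 ∧ (3*c_1 ≤ -6 → 3*c_1 > -11)))) ∧ ((¬(v ≠ -18)) → (2*g < 6*c + 17 ∧ (3*c ≤ -6 → 3*c > -11)))
  WP_2: (v ≠ -18 → (∀c_2. ((2*c ≠ -15 → (∀c_1. ((¬(2*c_2 ≠ -15)) ∧ 2*g < 6*c_1 + 17 ∧ (3*c_1 ≤ -6 → 3*c_1 > -11)))) ∧ ((¬(2*c ≠ -15)) → (2*g < 6*c_2 + 17 ∧ (3*c_2 ≤ -6 → 3*c_2 > -11)))))) ∧ ((¬(v ≠ -18)) → (2*g < 6*c + 17 ∧ (3*c ≤ -6 → 3*c > -11)))
So before the loop: (v ≠ -18 → (∀c_2. ((2*c ≠ -15 → (∀c_1. ((¬(2*c_2 ≠ -15)) ∧ 2*g < 6*c_1 + 17 ∧ (3*c_1 ≤ -6 → 3*c_1 > -11)))) ∧ ((¬(2*c ≠ -15)) → (2*g < 6*c_2 + 17 ∧ (3*c_2 ≤ -6 → 3*c_2 > -11)))))) ∧ ((¬(v ≠ -18)) → (2*g < 6*c + 17 ∧ (3*c ≤ -6 → 3*c > -11)))
Before skip: (v ≠ -18 → (∀c_2. ((2*c ≠ -15 → (∀c_1. ((¬(2*c_2 ≠ -15)) ∧ 2*g < 6*c_1 + 17 ∧ (3*c_1 ≤ -6 → 3*c_1 > -11)))) ∧ ((¬(2*c ≠ -15)) → (2*g < 6*c_2 + 17 ∧ (3*c_2 ≤ -6 → 3*c_2 > -11)))))) ∧ ((¬(v ≠ -18)) → (2*g < 6*c + 17 ∧ (3*c ≤ -6 → 3*c > -11)))
Answer: WP = (v ≠ -18 → (∀c_2. ((2*c ≠ -15 → (∀c_1. ((¬(2*c_2 ≠ -15)) ∧ 2*g < 6*c_1 + 17 ∧ (3*c_1 ≤ -6 → 3*c_1 > -11)))) ∧ ((¬(2*c ≠ -15)) → (2*g < 6*c_2 + 17 ∧ (3*c_2 ≤ -6 → 3*c_2 > -11)))))) ∧ ((¬(v ≠ -18)) → (2*g < 6*c + 17 ∧ (3*c ≤ -6 → 3*c > -11)))
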